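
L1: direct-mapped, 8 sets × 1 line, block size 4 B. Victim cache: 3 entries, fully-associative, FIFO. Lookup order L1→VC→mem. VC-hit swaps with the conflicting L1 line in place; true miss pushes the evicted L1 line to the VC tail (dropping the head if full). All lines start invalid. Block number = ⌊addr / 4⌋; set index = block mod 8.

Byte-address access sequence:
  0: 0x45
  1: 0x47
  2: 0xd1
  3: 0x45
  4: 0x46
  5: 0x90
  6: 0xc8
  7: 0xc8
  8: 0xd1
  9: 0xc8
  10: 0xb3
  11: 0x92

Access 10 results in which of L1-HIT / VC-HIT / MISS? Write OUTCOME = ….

  [0] addr=0x45 blk=17 s=1: MISS | VC []
  [1] addr=0x47 blk=17 s=1: L1-HIT | VC []
  [2] addr=0xd1 blk=52 s=4: MISS | VC []
  [3] addr=0x45 blk=17 s=1: L1-HIT | VC []
  [4] addr=0x46 blk=17 s=1: L1-HIT | VC []
  [5] addr=0x90 blk=36 s=4: MISS | VC [52]
  [6] addr=0xc8 blk=50 s=2: MISS | VC [52]
  [7] addr=0xc8 blk=50 s=2: L1-HIT | VC [52]
  [8] addr=0xd1 blk=52 s=4: VC-HIT | VC [36]
  [9] addr=0xc8 blk=50 s=2: L1-HIT | VC [36]
  [10] addr=0xb3 blk=44 s=4: MISS | VC [36, 52]
  [11] addr=0x92 blk=36 s=4: VC-HIT | VC [44, 52]

OUTCOME = MISS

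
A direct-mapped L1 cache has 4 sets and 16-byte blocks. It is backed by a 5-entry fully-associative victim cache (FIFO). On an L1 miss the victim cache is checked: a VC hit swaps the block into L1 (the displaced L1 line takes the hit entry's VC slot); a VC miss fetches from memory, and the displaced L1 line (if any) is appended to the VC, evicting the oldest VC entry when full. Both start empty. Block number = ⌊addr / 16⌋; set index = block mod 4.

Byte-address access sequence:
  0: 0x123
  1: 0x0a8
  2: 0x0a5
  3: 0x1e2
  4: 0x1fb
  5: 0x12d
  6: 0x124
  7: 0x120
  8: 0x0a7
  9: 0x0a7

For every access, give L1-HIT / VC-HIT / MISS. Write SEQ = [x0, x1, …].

0: 0x123 (blk 18, set 2) → MISS  vc=[]
1: 0xa8 (blk 10, set 2) → MISS  vc=[18]
2: 0xa5 (blk 10, set 2) → L1-HIT  vc=[18]
3: 0x1e2 (blk 30, set 2) → MISS  vc=[18, 10]
4: 0x1fb (blk 31, set 3) → MISS  vc=[18, 10]
5: 0x12d (blk 18, set 2) → VC-HIT  vc=[30, 10]
6: 0x124 (blk 18, set 2) → L1-HIT  vc=[30, 10]
7: 0x120 (blk 18, set 2) → L1-HIT  vc=[30, 10]
8: 0xa7 (blk 10, set 2) → VC-HIT  vc=[30, 18]
9: 0xa7 (blk 10, set 2) → L1-HIT  vc=[30, 18]

SEQ = [MISS, MISS, L1-HIT, MISS, MISS, VC-HIT, L1-HIT, L1-HIT, VC-HIT, L1-HIT]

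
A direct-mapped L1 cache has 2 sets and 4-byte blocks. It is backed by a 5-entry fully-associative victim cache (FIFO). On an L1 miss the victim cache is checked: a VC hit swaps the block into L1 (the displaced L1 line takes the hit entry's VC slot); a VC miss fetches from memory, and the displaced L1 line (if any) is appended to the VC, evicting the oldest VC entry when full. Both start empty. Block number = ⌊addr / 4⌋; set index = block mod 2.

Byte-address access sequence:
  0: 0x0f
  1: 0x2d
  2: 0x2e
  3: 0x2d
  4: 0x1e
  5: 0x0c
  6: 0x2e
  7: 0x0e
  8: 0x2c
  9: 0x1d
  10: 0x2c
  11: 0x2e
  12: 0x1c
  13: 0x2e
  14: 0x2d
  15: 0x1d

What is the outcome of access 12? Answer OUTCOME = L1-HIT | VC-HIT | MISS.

0: 0xf (blk 3, set 1) → MISS  vc=[]
1: 0x2d (blk 11, set 1) → MISS  vc=[3]
2: 0x2e (blk 11, set 1) → L1-HIT  vc=[3]
3: 0x2d (blk 11, set 1) → L1-HIT  vc=[3]
4: 0x1e (blk 7, set 1) → MISS  vc=[3, 11]
5: 0xc (blk 3, set 1) → VC-HIT  vc=[7, 11]
6: 0x2e (blk 11, set 1) → VC-HIT  vc=[7, 3]
7: 0xe (blk 3, set 1) → VC-HIT  vc=[7, 11]
8: 0x2c (blk 11, set 1) → VC-HIT  vc=[7, 3]
9: 0x1d (blk 7, set 1) → VC-HIT  vc=[11, 3]
10: 0x2c (blk 11, set 1) → VC-HIT  vc=[7, 3]
11: 0x2e (blk 11, set 1) → L1-HIT  vc=[7, 3]
12: 0x1c (blk 7, set 1) → VC-HIT  vc=[11, 3]
13: 0x2e (blk 11, set 1) → VC-HIT  vc=[7, 3]
14: 0x2d (blk 11, set 1) → L1-HIT  vc=[7, 3]
15: 0x1d (blk 7, set 1) → VC-HIT  vc=[11, 3]

OUTCOME = VC-HIT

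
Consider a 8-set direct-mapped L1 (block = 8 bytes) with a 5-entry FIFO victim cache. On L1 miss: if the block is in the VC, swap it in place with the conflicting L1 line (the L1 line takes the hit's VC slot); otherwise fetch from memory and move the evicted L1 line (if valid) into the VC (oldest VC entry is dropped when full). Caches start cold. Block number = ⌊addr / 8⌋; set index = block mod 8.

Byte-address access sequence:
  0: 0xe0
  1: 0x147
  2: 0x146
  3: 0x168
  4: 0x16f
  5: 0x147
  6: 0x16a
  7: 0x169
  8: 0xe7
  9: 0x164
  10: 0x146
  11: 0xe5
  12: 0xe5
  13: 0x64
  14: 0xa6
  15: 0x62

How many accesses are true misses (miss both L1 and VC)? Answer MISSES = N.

#0 0xe0→b28/s4 MISS; vc=[]
#1 0x147→b40/s0 MISS; vc=[]
#2 0x146→b40/s0 L1-HIT; vc=[]
#3 0x168→b45/s5 MISS; vc=[]
#4 0x16f→b45/s5 L1-HIT; vc=[]
#5 0x147→b40/s0 L1-HIT; vc=[]
#6 0x16a→b45/s5 L1-HIT; vc=[]
#7 0x169→b45/s5 L1-HIT; vc=[]
#8 0xe7→b28/s4 L1-HIT; vc=[]
#9 0x164→b44/s4 MISS; vc=[28]
#10 0x146→b40/s0 L1-HIT; vc=[28]
#11 0xe5→b28/s4 VC-HIT; vc=[44]
#12 0xe5→b28/s4 L1-HIT; vc=[44]
#13 0x64→b12/s4 MISS; vc=[44,28]
#14 0xa6→b20/s4 MISS; vc=[44,28,12]
#15 0x62→b12/s4 VC-HIT; vc=[44,28,20]

MISSES = 6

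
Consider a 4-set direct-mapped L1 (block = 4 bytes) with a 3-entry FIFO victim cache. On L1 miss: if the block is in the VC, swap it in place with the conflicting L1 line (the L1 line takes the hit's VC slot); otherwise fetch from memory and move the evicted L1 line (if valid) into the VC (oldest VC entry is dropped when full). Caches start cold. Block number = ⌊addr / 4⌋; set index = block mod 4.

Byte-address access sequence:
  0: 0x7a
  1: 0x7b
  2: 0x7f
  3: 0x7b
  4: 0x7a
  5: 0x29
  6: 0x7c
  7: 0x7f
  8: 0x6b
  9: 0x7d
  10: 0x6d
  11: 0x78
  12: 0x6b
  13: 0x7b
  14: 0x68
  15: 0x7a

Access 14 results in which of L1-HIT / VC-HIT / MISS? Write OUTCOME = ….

OUTCOME = VC-HIT

  [0] addr=0x7a blk=30 s=2: MISS | VC []
  [1] addr=0x7b blk=30 s=2: L1-HIT | VC []
  [2] addr=0x7f blk=31 s=3: MISS | VC []
  [3] addr=0x7b blk=30 s=2: L1-HIT | VC []
  [4] addr=0x7a blk=30 s=2: L1-HIT | VC []
  [5] addr=0x29 blk=10 s=2: MISS | VC [30]
  [6] addr=0x7c blk=31 s=3: L1-HIT | VC [30]
  [7] addr=0x7f blk=31 s=3: L1-HIT | VC [30]
  [8] addr=0x6b blk=26 s=2: MISS | VC [30, 10]
  [9] addr=0x7d blk=31 s=3: L1-HIT | VC [30, 10]
  [10] addr=0x6d blk=27 s=3: MISS | VC [30, 10, 31]
  [11] addr=0x78 blk=30 s=2: VC-HIT | VC [26, 10, 31]
  [12] addr=0x6b blk=26 s=2: VC-HIT | VC [30, 10, 31]
  [13] addr=0x7b blk=30 s=2: VC-HIT | VC [26, 10, 31]
  [14] addr=0x68 blk=26 s=2: VC-HIT | VC [30, 10, 31]
  [15] addr=0x7a blk=30 s=2: VC-HIT | VC [26, 10, 31]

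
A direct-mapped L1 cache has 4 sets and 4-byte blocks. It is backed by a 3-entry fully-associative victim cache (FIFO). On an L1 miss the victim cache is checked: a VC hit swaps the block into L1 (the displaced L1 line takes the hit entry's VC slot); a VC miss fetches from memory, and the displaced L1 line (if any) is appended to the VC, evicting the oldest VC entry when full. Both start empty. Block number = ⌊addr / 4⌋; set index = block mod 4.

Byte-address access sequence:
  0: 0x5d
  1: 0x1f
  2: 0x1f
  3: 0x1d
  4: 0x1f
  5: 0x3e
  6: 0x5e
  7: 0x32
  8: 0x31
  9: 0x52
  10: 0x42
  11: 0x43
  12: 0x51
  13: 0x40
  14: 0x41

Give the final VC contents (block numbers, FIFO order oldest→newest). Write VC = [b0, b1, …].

VC = [7, 12, 20]

#0 0x5d→b23/s3 MISS; vc=[]
#1 0x1f→b7/s3 MISS; vc=[23]
#2 0x1f→b7/s3 L1-HIT; vc=[23]
#3 0x1d→b7/s3 L1-HIT; vc=[23]
#4 0x1f→b7/s3 L1-HIT; vc=[23]
#5 0x3e→b15/s3 MISS; vc=[23,7]
#6 0x5e→b23/s3 VC-HIT; vc=[15,7]
#7 0x32→b12/s0 MISS; vc=[15,7]
#8 0x31→b12/s0 L1-HIT; vc=[15,7]
#9 0x52→b20/s0 MISS; vc=[15,7,12]
#10 0x42→b16/s0 MISS; vc=[7,12,20]
#11 0x43→b16/s0 L1-HIT; vc=[7,12,20]
#12 0x51→b20/s0 VC-HIT; vc=[7,12,16]
#13 0x40→b16/s0 VC-HIT; vc=[7,12,20]
#14 0x41→b16/s0 L1-HIT; vc=[7,12,20]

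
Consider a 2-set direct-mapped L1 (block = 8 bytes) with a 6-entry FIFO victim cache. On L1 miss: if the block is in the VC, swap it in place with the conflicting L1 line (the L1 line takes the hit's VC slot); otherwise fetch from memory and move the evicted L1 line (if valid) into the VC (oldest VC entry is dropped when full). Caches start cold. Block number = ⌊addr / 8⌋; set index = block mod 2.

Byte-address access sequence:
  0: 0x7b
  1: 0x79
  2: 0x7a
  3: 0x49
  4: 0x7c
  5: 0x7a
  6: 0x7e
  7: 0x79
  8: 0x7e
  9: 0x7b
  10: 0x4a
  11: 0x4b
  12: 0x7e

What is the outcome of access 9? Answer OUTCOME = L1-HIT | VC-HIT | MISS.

OUTCOME = L1-HIT

  [0] addr=0x7b blk=15 s=1: MISS | VC []
  [1] addr=0x79 blk=15 s=1: L1-HIT | VC []
  [2] addr=0x7a blk=15 s=1: L1-HIT | VC []
  [3] addr=0x49 blk=9 s=1: MISS | VC [15]
  [4] addr=0x7c blk=15 s=1: VC-HIT | VC [9]
  [5] addr=0x7a blk=15 s=1: L1-HIT | VC [9]
  [6] addr=0x7e blk=15 s=1: L1-HIT | VC [9]
  [7] addr=0x79 blk=15 s=1: L1-HIT | VC [9]
  [8] addr=0x7e blk=15 s=1: L1-HIT | VC [9]
  [9] addr=0x7b blk=15 s=1: L1-HIT | VC [9]
  [10] addr=0x4a blk=9 s=1: VC-HIT | VC [15]
  [11] addr=0x4b blk=9 s=1: L1-HIT | VC [15]
  [12] addr=0x7e blk=15 s=1: VC-HIT | VC [9]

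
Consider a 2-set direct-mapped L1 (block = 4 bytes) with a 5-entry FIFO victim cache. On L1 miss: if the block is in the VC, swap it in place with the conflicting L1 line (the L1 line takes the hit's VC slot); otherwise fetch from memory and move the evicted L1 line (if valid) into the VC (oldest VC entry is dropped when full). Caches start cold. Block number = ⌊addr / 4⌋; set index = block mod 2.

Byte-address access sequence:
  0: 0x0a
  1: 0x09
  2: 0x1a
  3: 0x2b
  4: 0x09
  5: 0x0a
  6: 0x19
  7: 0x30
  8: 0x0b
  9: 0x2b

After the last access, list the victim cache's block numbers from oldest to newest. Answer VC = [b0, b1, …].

VC = [2, 12, 6]

0: 0xa (blk 2, set 0) → MISS  vc=[]
1: 0x9 (blk 2, set 0) → L1-HIT  vc=[]
2: 0x1a (blk 6, set 0) → MISS  vc=[2]
3: 0x2b (blk 10, set 0) → MISS  vc=[2, 6]
4: 0x9 (blk 2, set 0) → VC-HIT  vc=[10, 6]
5: 0xa (blk 2, set 0) → L1-HIT  vc=[10, 6]
6: 0x19 (blk 6, set 0) → VC-HIT  vc=[10, 2]
7: 0x30 (blk 12, set 0) → MISS  vc=[10, 2, 6]
8: 0xb (blk 2, set 0) → VC-HIT  vc=[10, 12, 6]
9: 0x2b (blk 10, set 0) → VC-HIT  vc=[2, 12, 6]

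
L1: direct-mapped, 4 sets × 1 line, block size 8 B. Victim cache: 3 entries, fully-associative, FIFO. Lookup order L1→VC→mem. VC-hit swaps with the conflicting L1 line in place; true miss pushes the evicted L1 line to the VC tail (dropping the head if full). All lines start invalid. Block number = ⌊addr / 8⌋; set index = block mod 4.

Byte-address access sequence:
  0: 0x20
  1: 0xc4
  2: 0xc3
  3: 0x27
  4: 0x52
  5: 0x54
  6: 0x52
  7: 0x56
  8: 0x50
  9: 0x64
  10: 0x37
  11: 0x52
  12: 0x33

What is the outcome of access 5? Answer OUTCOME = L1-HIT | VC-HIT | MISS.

OUTCOME = L1-HIT

#0 0x20→b4/s0 MISS; vc=[]
#1 0xc4→b24/s0 MISS; vc=[4]
#2 0xc3→b24/s0 L1-HIT; vc=[4]
#3 0x27→b4/s0 VC-HIT; vc=[24]
#4 0x52→b10/s2 MISS; vc=[24]
#5 0x54→b10/s2 L1-HIT; vc=[24]
#6 0x52→b10/s2 L1-HIT; vc=[24]
#7 0x56→b10/s2 L1-HIT; vc=[24]
#8 0x50→b10/s2 L1-HIT; vc=[24]
#9 0x64→b12/s0 MISS; vc=[24,4]
#10 0x37→b6/s2 MISS; vc=[24,4,10]
#11 0x52→b10/s2 VC-HIT; vc=[24,4,6]
#12 0x33→b6/s2 VC-HIT; vc=[24,4,10]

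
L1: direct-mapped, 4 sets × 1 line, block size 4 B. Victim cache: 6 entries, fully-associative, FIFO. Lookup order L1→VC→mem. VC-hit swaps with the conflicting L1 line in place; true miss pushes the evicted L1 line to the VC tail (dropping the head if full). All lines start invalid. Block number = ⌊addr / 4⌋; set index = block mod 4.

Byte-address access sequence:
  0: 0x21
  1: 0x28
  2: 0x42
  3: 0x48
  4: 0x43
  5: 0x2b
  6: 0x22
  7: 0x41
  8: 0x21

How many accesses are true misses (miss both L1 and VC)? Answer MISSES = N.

MISSES = 4

0: 0x21 (blk 8, set 0) → MISS  vc=[]
1: 0x28 (blk 10, set 2) → MISS  vc=[]
2: 0x42 (blk 16, set 0) → MISS  vc=[8]
3: 0x48 (blk 18, set 2) → MISS  vc=[8, 10]
4: 0x43 (blk 16, set 0) → L1-HIT  vc=[8, 10]
5: 0x2b (blk 10, set 2) → VC-HIT  vc=[8, 18]
6: 0x22 (blk 8, set 0) → VC-HIT  vc=[16, 18]
7: 0x41 (blk 16, set 0) → VC-HIT  vc=[8, 18]
8: 0x21 (blk 8, set 0) → VC-HIT  vc=[16, 18]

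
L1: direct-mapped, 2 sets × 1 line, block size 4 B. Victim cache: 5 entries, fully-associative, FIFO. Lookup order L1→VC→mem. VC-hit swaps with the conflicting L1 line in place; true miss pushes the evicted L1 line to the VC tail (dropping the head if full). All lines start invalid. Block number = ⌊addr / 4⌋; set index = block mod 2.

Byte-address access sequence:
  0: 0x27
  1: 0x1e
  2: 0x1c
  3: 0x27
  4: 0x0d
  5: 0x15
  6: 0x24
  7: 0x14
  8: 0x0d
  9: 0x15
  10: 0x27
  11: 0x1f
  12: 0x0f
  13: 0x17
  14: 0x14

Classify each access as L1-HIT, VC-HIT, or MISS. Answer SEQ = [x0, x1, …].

0: 0x27 (blk 9, set 1) → MISS  vc=[]
1: 0x1e (blk 7, set 1) → MISS  vc=[9]
2: 0x1c (blk 7, set 1) → L1-HIT  vc=[9]
3: 0x27 (blk 9, set 1) → VC-HIT  vc=[7]
4: 0xd (blk 3, set 1) → MISS  vc=[7, 9]
5: 0x15 (blk 5, set 1) → MISS  vc=[7, 9, 3]
6: 0x24 (blk 9, set 1) → VC-HIT  vc=[7, 5, 3]
7: 0x14 (blk 5, set 1) → VC-HIT  vc=[7, 9, 3]
8: 0xd (blk 3, set 1) → VC-HIT  vc=[7, 9, 5]
9: 0x15 (blk 5, set 1) → VC-HIT  vc=[7, 9, 3]
10: 0x27 (blk 9, set 1) → VC-HIT  vc=[7, 5, 3]
11: 0x1f (blk 7, set 1) → VC-HIT  vc=[9, 5, 3]
12: 0xf (blk 3, set 1) → VC-HIT  vc=[9, 5, 7]
13: 0x17 (blk 5, set 1) → VC-HIT  vc=[9, 3, 7]
14: 0x14 (blk 5, set 1) → L1-HIT  vc=[9, 3, 7]

SEQ = [MISS, MISS, L1-HIT, VC-HIT, MISS, MISS, VC-HIT, VC-HIT, VC-HIT, VC-HIT, VC-HIT, VC-HIT, VC-HIT, VC-HIT, L1-HIT]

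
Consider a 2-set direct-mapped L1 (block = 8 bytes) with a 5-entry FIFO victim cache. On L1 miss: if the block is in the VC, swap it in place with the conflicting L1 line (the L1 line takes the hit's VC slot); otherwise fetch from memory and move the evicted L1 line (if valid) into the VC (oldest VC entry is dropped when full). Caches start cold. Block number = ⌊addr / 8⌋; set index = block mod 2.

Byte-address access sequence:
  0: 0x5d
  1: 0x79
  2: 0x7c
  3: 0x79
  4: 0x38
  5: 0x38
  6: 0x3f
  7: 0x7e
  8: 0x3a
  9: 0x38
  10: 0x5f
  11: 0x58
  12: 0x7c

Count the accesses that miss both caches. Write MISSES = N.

MISSES = 3

  [0] addr=0x5d blk=11 s=1: MISS | VC []
  [1] addr=0x79 blk=15 s=1: MISS | VC [11]
  [2] addr=0x7c blk=15 s=1: L1-HIT | VC [11]
  [3] addr=0x79 blk=15 s=1: L1-HIT | VC [11]
  [4] addr=0x38 blk=7 s=1: MISS | VC [11, 15]
  [5] addr=0x38 blk=7 s=1: L1-HIT | VC [11, 15]
  [6] addr=0x3f blk=7 s=1: L1-HIT | VC [11, 15]
  [7] addr=0x7e blk=15 s=1: VC-HIT | VC [11, 7]
  [8] addr=0x3a blk=7 s=1: VC-HIT | VC [11, 15]
  [9] addr=0x38 blk=7 s=1: L1-HIT | VC [11, 15]
  [10] addr=0x5f blk=11 s=1: VC-HIT | VC [7, 15]
  [11] addr=0x58 blk=11 s=1: L1-HIT | VC [7, 15]
  [12] addr=0x7c blk=15 s=1: VC-HIT | VC [7, 11]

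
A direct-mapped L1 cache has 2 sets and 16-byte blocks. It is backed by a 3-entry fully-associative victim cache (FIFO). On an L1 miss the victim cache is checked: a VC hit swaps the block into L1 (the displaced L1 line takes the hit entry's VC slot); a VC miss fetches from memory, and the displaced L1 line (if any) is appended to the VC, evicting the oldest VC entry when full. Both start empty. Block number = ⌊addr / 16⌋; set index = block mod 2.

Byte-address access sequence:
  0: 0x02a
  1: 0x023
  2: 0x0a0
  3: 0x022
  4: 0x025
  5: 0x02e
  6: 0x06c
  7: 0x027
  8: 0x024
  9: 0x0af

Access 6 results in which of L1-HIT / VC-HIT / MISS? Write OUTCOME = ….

0: 0x2a (blk 2, set 0) → MISS  vc=[]
1: 0x23 (blk 2, set 0) → L1-HIT  vc=[]
2: 0xa0 (blk 10, set 0) → MISS  vc=[2]
3: 0x22 (blk 2, set 0) → VC-HIT  vc=[10]
4: 0x25 (blk 2, set 0) → L1-HIT  vc=[10]
5: 0x2e (blk 2, set 0) → L1-HIT  vc=[10]
6: 0x6c (blk 6, set 0) → MISS  vc=[10, 2]
7: 0x27 (blk 2, set 0) → VC-HIT  vc=[10, 6]
8: 0x24 (blk 2, set 0) → L1-HIT  vc=[10, 6]
9: 0xaf (blk 10, set 0) → VC-HIT  vc=[2, 6]

OUTCOME = MISS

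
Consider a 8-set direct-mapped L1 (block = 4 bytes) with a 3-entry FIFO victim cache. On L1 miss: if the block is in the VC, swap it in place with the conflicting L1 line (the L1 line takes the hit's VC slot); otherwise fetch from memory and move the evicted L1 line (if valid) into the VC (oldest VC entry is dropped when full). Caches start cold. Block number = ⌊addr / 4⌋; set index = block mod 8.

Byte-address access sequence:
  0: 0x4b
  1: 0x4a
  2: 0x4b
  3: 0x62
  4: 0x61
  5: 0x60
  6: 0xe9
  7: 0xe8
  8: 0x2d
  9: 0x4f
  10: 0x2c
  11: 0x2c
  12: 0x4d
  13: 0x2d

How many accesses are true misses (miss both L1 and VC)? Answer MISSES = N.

#0 0x4b→b18/s2 MISS; vc=[]
#1 0x4a→b18/s2 L1-HIT; vc=[]
#2 0x4b→b18/s2 L1-HIT; vc=[]
#3 0x62→b24/s0 MISS; vc=[]
#4 0x61→b24/s0 L1-HIT; vc=[]
#5 0x60→b24/s0 L1-HIT; vc=[]
#6 0xe9→b58/s2 MISS; vc=[18]
#7 0xe8→b58/s2 L1-HIT; vc=[18]
#8 0x2d→b11/s3 MISS; vc=[18]
#9 0x4f→b19/s3 MISS; vc=[18,11]
#10 0x2c→b11/s3 VC-HIT; vc=[18,19]
#11 0x2c→b11/s3 L1-HIT; vc=[18,19]
#12 0x4d→b19/s3 VC-HIT; vc=[18,11]
#13 0x2d→b11/s3 VC-HIT; vc=[18,19]

MISSES = 5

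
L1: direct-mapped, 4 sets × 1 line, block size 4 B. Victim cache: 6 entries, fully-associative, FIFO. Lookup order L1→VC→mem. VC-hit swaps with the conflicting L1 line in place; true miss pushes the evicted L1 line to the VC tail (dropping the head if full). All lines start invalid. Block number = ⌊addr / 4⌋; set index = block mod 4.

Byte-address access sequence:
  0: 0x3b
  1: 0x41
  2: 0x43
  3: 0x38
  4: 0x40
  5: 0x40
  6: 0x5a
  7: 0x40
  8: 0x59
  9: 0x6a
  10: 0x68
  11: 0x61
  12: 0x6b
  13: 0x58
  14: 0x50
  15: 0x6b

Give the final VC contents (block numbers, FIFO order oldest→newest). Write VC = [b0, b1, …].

VC = [14, 22, 16, 24]

#0 0x3b→b14/s2 MISS; vc=[]
#1 0x41→b16/s0 MISS; vc=[]
#2 0x43→b16/s0 L1-HIT; vc=[]
#3 0x38→b14/s2 L1-HIT; vc=[]
#4 0x40→b16/s0 L1-HIT; vc=[]
#5 0x40→b16/s0 L1-HIT; vc=[]
#6 0x5a→b22/s2 MISS; vc=[14]
#7 0x40→b16/s0 L1-HIT; vc=[14]
#8 0x59→b22/s2 L1-HIT; vc=[14]
#9 0x6a→b26/s2 MISS; vc=[14,22]
#10 0x68→b26/s2 L1-HIT; vc=[14,22]
#11 0x61→b24/s0 MISS; vc=[14,22,16]
#12 0x6b→b26/s2 L1-HIT; vc=[14,22,16]
#13 0x58→b22/s2 VC-HIT; vc=[14,26,16]
#14 0x50→b20/s0 MISS; vc=[14,26,16,24]
#15 0x6b→b26/s2 VC-HIT; vc=[14,22,16,24]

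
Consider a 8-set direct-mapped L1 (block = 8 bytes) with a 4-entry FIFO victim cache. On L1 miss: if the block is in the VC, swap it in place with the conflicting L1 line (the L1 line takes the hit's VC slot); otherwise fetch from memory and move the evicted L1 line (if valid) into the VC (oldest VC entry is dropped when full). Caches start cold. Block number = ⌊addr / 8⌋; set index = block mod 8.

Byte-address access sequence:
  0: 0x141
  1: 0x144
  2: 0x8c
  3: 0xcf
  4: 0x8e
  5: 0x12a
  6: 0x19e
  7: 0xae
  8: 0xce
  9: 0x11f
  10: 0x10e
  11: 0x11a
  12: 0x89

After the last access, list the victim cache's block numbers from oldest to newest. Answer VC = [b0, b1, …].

VC = [33, 37, 51, 25]

  [0] addr=0x141 blk=40 s=0: MISS | VC []
  [1] addr=0x144 blk=40 s=0: L1-HIT | VC []
  [2] addr=0x8c blk=17 s=1: MISS | VC []
  [3] addr=0xcf blk=25 s=1: MISS | VC [17]
  [4] addr=0x8e blk=17 s=1: VC-HIT | VC [25]
  [5] addr=0x12a blk=37 s=5: MISS | VC [25]
  [6] addr=0x19e blk=51 s=3: MISS | VC [25]
  [7] addr=0xae blk=21 s=5: MISS | VC [25, 37]
  [8] addr=0xce blk=25 s=1: VC-HIT | VC [17, 37]
  [9] addr=0x11f blk=35 s=3: MISS | VC [17, 37, 51]
  [10] addr=0x10e blk=33 s=1: MISS | VC [17, 37, 51, 25]
  [11] addr=0x11a blk=35 s=3: L1-HIT | VC [17, 37, 51, 25]
  [12] addr=0x89 blk=17 s=1: VC-HIT | VC [33, 37, 51, 25]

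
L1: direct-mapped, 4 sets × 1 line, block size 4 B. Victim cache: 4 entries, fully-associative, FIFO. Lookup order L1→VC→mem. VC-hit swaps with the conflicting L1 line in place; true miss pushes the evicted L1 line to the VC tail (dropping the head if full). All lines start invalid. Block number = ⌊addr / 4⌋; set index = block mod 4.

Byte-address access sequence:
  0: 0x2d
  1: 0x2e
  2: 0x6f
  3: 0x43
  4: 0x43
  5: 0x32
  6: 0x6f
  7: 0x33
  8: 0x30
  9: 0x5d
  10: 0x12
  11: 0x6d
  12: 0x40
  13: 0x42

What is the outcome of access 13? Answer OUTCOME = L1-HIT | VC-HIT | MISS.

  [0] addr=0x2d blk=11 s=3: MISS | VC []
  [1] addr=0x2e blk=11 s=3: L1-HIT | VC []
  [2] addr=0x6f blk=27 s=3: MISS | VC [11]
  [3] addr=0x43 blk=16 s=0: MISS | VC [11]
  [4] addr=0x43 blk=16 s=0: L1-HIT | VC [11]
  [5] addr=0x32 blk=12 s=0: MISS | VC [11, 16]
  [6] addr=0x6f blk=27 s=3: L1-HIT | VC [11, 16]
  [7] addr=0x33 blk=12 s=0: L1-HIT | VC [11, 16]
  [8] addr=0x30 blk=12 s=0: L1-HIT | VC [11, 16]
  [9] addr=0x5d blk=23 s=3: MISS | VC [11, 16, 27]
  [10] addr=0x12 blk=4 s=0: MISS | VC [11, 16, 27, 12]
  [11] addr=0x6d blk=27 s=3: VC-HIT | VC [11, 16, 23, 12]
  [12] addr=0x40 blk=16 s=0: VC-HIT | VC [11, 4, 23, 12]
  [13] addr=0x42 blk=16 s=0: L1-HIT | VC [11, 4, 23, 12]

OUTCOME = L1-HIT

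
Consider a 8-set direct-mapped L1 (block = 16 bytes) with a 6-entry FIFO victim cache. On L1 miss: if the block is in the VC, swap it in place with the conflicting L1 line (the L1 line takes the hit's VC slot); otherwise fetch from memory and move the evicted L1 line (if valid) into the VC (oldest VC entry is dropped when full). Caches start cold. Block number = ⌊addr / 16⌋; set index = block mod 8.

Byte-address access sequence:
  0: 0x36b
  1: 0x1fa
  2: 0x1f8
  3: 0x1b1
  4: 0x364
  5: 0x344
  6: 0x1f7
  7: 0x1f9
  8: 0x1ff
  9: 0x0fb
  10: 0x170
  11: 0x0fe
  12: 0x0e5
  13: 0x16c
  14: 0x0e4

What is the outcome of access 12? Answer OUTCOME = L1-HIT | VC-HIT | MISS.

OUTCOME = MISS

  [0] addr=0x36b blk=54 s=6: MISS | VC []
  [1] addr=0x1fa blk=31 s=7: MISS | VC []
  [2] addr=0x1f8 blk=31 s=7: L1-HIT | VC []
  [3] addr=0x1b1 blk=27 s=3: MISS | VC []
  [4] addr=0x364 blk=54 s=6: L1-HIT | VC []
  [5] addr=0x344 blk=52 s=4: MISS | VC []
  [6] addr=0x1f7 blk=31 s=7: L1-HIT | VC []
  [7] addr=0x1f9 blk=31 s=7: L1-HIT | VC []
  [8] addr=0x1ff blk=31 s=7: L1-HIT | VC []
  [9] addr=0xfb blk=15 s=7: MISS | VC [31]
  [10] addr=0x170 blk=23 s=7: MISS | VC [31, 15]
  [11] addr=0xfe blk=15 s=7: VC-HIT | VC [31, 23]
  [12] addr=0xe5 blk=14 s=6: MISS | VC [31, 23, 54]
  [13] addr=0x16c blk=22 s=6: MISS | VC [31, 23, 54, 14]
  [14] addr=0xe4 blk=14 s=6: VC-HIT | VC [31, 23, 54, 22]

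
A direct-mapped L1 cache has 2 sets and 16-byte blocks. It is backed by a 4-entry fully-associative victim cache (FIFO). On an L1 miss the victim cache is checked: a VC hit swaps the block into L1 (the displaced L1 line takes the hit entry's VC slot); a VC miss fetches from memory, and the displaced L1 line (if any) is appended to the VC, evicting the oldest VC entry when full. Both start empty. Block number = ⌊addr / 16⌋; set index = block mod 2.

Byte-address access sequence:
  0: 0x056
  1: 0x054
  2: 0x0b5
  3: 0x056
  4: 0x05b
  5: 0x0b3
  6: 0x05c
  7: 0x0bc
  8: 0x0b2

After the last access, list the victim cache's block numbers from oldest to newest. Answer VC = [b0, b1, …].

  [0] addr=0x56 blk=5 s=1: MISS | VC []
  [1] addr=0x54 blk=5 s=1: L1-HIT | VC []
  [2] addr=0xb5 blk=11 s=1: MISS | VC [5]
  [3] addr=0x56 blk=5 s=1: VC-HIT | VC [11]
  [4] addr=0x5b blk=5 s=1: L1-HIT | VC [11]
  [5] addr=0xb3 blk=11 s=1: VC-HIT | VC [5]
  [6] addr=0x5c blk=5 s=1: VC-HIT | VC [11]
  [7] addr=0xbc blk=11 s=1: VC-HIT | VC [5]
  [8] addr=0xb2 blk=11 s=1: L1-HIT | VC [5]

VC = [5]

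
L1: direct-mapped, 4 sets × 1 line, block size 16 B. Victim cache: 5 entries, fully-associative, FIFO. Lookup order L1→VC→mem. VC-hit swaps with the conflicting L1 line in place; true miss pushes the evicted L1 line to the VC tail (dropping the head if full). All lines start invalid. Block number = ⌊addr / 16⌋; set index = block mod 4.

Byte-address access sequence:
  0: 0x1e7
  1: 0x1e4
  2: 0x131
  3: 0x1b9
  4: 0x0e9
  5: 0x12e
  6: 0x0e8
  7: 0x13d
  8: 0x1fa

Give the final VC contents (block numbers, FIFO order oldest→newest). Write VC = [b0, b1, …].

VC = [27, 30, 18, 19]

0: 0x1e7 (blk 30, set 2) → MISS  vc=[]
1: 0x1e4 (blk 30, set 2) → L1-HIT  vc=[]
2: 0x131 (blk 19, set 3) → MISS  vc=[]
3: 0x1b9 (blk 27, set 3) → MISS  vc=[19]
4: 0xe9 (blk 14, set 2) → MISS  vc=[19, 30]
5: 0x12e (blk 18, set 2) → MISS  vc=[19, 30, 14]
6: 0xe8 (blk 14, set 2) → VC-HIT  vc=[19, 30, 18]
7: 0x13d (blk 19, set 3) → VC-HIT  vc=[27, 30, 18]
8: 0x1fa (blk 31, set 3) → MISS  vc=[27, 30, 18, 19]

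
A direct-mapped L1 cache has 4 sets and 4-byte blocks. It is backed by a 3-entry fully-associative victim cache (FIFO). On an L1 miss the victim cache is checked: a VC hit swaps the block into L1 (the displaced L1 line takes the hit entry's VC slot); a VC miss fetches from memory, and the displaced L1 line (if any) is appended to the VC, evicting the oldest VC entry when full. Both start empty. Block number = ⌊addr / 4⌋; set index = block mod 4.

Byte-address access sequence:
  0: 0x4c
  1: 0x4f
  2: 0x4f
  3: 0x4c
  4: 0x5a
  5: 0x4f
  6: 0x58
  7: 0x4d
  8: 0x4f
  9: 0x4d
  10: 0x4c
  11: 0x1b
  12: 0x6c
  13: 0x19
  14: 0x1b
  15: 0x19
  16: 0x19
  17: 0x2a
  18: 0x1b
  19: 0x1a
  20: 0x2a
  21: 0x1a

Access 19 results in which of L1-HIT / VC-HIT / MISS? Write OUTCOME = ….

OUTCOME = L1-HIT

0: 0x4c (blk 19, set 3) → MISS  vc=[]
1: 0x4f (blk 19, set 3) → L1-HIT  vc=[]
2: 0x4f (blk 19, set 3) → L1-HIT  vc=[]
3: 0x4c (blk 19, set 3) → L1-HIT  vc=[]
4: 0x5a (blk 22, set 2) → MISS  vc=[]
5: 0x4f (blk 19, set 3) → L1-HIT  vc=[]
6: 0x58 (blk 22, set 2) → L1-HIT  vc=[]
7: 0x4d (blk 19, set 3) → L1-HIT  vc=[]
8: 0x4f (blk 19, set 3) → L1-HIT  vc=[]
9: 0x4d (blk 19, set 3) → L1-HIT  vc=[]
10: 0x4c (blk 19, set 3) → L1-HIT  vc=[]
11: 0x1b (blk 6, set 2) → MISS  vc=[22]
12: 0x6c (blk 27, set 3) → MISS  vc=[22, 19]
13: 0x19 (blk 6, set 2) → L1-HIT  vc=[22, 19]
14: 0x1b (blk 6, set 2) → L1-HIT  vc=[22, 19]
15: 0x19 (blk 6, set 2) → L1-HIT  vc=[22, 19]
16: 0x19 (blk 6, set 2) → L1-HIT  vc=[22, 19]
17: 0x2a (blk 10, set 2) → MISS  vc=[22, 19, 6]
18: 0x1b (blk 6, set 2) → VC-HIT  vc=[22, 19, 10]
19: 0x1a (blk 6, set 2) → L1-HIT  vc=[22, 19, 10]
20: 0x2a (blk 10, set 2) → VC-HIT  vc=[22, 19, 6]
21: 0x1a (blk 6, set 2) → VC-HIT  vc=[22, 19, 10]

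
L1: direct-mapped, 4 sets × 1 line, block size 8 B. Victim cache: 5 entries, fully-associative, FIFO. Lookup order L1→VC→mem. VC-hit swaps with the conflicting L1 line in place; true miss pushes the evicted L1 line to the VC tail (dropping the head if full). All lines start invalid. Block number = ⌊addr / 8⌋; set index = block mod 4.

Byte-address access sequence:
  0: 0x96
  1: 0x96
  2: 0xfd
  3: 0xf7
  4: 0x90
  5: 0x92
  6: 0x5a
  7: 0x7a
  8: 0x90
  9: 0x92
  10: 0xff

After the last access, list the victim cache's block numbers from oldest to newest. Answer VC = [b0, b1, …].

VC = [30, 15, 11]

  [0] addr=0x96 blk=18 s=2: MISS | VC []
  [1] addr=0x96 blk=18 s=2: L1-HIT | VC []
  [2] addr=0xfd blk=31 s=3: MISS | VC []
  [3] addr=0xf7 blk=30 s=2: MISS | VC [18]
  [4] addr=0x90 blk=18 s=2: VC-HIT | VC [30]
  [5] addr=0x92 blk=18 s=2: L1-HIT | VC [30]
  [6] addr=0x5a blk=11 s=3: MISS | VC [30, 31]
  [7] addr=0x7a blk=15 s=3: MISS | VC [30, 31, 11]
  [8] addr=0x90 blk=18 s=2: L1-HIT | VC [30, 31, 11]
  [9] addr=0x92 blk=18 s=2: L1-HIT | VC [30, 31, 11]
  [10] addr=0xff blk=31 s=3: VC-HIT | VC [30, 15, 11]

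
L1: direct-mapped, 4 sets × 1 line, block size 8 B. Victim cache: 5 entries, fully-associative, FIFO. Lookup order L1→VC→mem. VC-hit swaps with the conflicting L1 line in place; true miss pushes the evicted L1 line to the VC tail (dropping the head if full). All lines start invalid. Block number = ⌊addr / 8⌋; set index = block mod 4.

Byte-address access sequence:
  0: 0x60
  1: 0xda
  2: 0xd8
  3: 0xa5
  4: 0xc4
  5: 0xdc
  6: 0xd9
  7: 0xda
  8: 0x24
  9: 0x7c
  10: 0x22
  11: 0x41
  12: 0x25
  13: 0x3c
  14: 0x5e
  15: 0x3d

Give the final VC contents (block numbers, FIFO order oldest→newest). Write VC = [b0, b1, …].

VC = [24, 27, 8, 15, 11]

0: 0x60 (blk 12, set 0) → MISS  vc=[]
1: 0xda (blk 27, set 3) → MISS  vc=[]
2: 0xd8 (blk 27, set 3) → L1-HIT  vc=[]
3: 0xa5 (blk 20, set 0) → MISS  vc=[12]
4: 0xc4 (blk 24, set 0) → MISS  vc=[12, 20]
5: 0xdc (blk 27, set 3) → L1-HIT  vc=[12, 20]
6: 0xd9 (blk 27, set 3) → L1-HIT  vc=[12, 20]
7: 0xda (blk 27, set 3) → L1-HIT  vc=[12, 20]
8: 0x24 (blk 4, set 0) → MISS  vc=[12, 20, 24]
9: 0x7c (blk 15, set 3) → MISS  vc=[12, 20, 24, 27]
10: 0x22 (blk 4, set 0) → L1-HIT  vc=[12, 20, 24, 27]
11: 0x41 (blk 8, set 0) → MISS  vc=[12, 20, 24, 27, 4]
12: 0x25 (blk 4, set 0) → VC-HIT  vc=[12, 20, 24, 27, 8]
13: 0x3c (blk 7, set 3) → MISS  vc=[20, 24, 27, 8, 15]
14: 0x5e (blk 11, set 3) → MISS  vc=[24, 27, 8, 15, 7]
15: 0x3d (blk 7, set 3) → VC-HIT  vc=[24, 27, 8, 15, 11]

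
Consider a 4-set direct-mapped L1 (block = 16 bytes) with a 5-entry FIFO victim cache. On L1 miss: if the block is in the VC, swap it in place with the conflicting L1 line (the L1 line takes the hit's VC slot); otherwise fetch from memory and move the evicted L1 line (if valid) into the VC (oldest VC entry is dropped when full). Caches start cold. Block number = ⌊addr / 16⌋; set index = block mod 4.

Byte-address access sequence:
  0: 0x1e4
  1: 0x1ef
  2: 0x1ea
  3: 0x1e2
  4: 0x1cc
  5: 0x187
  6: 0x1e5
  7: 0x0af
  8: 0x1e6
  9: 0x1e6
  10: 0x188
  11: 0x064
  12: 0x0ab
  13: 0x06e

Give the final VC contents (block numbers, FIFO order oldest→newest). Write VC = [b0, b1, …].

VC = [28, 10, 30]

  [0] addr=0x1e4 blk=30 s=2: MISS | VC []
  [1] addr=0x1ef blk=30 s=2: L1-HIT | VC []
  [2] addr=0x1ea blk=30 s=2: L1-HIT | VC []
  [3] addr=0x1e2 blk=30 s=2: L1-HIT | VC []
  [4] addr=0x1cc blk=28 s=0: MISS | VC []
  [5] addr=0x187 blk=24 s=0: MISS | VC [28]
  [6] addr=0x1e5 blk=30 s=2: L1-HIT | VC [28]
  [7] addr=0xaf blk=10 s=2: MISS | VC [28, 30]
  [8] addr=0x1e6 blk=30 s=2: VC-HIT | VC [28, 10]
  [9] addr=0x1e6 blk=30 s=2: L1-HIT | VC [28, 10]
  [10] addr=0x188 blk=24 s=0: L1-HIT | VC [28, 10]
  [11] addr=0x64 blk=6 s=2: MISS | VC [28, 10, 30]
  [12] addr=0xab blk=10 s=2: VC-HIT | VC [28, 6, 30]
  [13] addr=0x6e blk=6 s=2: VC-HIT | VC [28, 10, 30]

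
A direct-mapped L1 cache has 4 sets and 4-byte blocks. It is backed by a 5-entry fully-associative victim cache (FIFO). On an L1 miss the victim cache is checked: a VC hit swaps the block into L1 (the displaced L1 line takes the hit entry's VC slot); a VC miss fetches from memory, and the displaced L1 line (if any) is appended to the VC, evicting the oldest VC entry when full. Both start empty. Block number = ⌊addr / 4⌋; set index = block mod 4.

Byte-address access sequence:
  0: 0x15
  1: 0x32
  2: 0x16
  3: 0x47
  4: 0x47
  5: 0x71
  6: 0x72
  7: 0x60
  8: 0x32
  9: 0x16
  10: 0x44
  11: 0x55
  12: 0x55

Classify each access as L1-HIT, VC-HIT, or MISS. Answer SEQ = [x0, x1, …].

#0 0x15→b5/s1 MISS; vc=[]
#1 0x32→b12/s0 MISS; vc=[]
#2 0x16→b5/s1 L1-HIT; vc=[]
#3 0x47→b17/s1 MISS; vc=[5]
#4 0x47→b17/s1 L1-HIT; vc=[5]
#5 0x71→b28/s0 MISS; vc=[5,12]
#6 0x72→b28/s0 L1-HIT; vc=[5,12]
#7 0x60→b24/s0 MISS; vc=[5,12,28]
#8 0x32→b12/s0 VC-HIT; vc=[5,24,28]
#9 0x16→b5/s1 VC-HIT; vc=[17,24,28]
#10 0x44→b17/s1 VC-HIT; vc=[5,24,28]
#11 0x55→b21/s1 MISS; vc=[5,24,28,17]
#12 0x55→b21/s1 L1-HIT; vc=[5,24,28,17]

SEQ = [MISS, MISS, L1-HIT, MISS, L1-HIT, MISS, L1-HIT, MISS, VC-HIT, VC-HIT, VC-HIT, MISS, L1-HIT]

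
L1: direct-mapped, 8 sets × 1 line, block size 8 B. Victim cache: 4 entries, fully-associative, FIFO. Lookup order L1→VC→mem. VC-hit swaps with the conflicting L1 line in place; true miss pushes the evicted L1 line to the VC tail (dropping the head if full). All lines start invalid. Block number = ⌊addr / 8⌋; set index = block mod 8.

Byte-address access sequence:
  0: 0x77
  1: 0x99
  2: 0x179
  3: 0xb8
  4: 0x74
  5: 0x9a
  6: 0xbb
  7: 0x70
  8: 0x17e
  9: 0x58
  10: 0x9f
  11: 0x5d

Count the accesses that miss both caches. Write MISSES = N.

MISSES = 5

0: 0x77 (blk 14, set 6) → MISS  vc=[]
1: 0x99 (blk 19, set 3) → MISS  vc=[]
2: 0x179 (blk 47, set 7) → MISS  vc=[]
3: 0xb8 (blk 23, set 7) → MISS  vc=[47]
4: 0x74 (blk 14, set 6) → L1-HIT  vc=[47]
5: 0x9a (blk 19, set 3) → L1-HIT  vc=[47]
6: 0xbb (blk 23, set 7) → L1-HIT  vc=[47]
7: 0x70 (blk 14, set 6) → L1-HIT  vc=[47]
8: 0x17e (blk 47, set 7) → VC-HIT  vc=[23]
9: 0x58 (blk 11, set 3) → MISS  vc=[23, 19]
10: 0x9f (blk 19, set 3) → VC-HIT  vc=[23, 11]
11: 0x5d (blk 11, set 3) → VC-HIT  vc=[23, 19]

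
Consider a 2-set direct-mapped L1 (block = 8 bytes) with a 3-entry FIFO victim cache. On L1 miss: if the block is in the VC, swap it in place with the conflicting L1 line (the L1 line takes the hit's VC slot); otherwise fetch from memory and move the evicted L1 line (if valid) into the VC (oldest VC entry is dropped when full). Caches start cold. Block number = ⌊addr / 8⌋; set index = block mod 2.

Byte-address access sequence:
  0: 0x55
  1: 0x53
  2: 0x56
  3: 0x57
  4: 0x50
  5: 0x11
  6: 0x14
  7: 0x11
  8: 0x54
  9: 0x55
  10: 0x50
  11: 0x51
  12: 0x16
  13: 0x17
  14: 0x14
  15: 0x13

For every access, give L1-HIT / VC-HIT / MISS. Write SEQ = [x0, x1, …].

#0 0x55→b10/s0 MISS; vc=[]
#1 0x53→b10/s0 L1-HIT; vc=[]
#2 0x56→b10/s0 L1-HIT; vc=[]
#3 0x57→b10/s0 L1-HIT; vc=[]
#4 0x50→b10/s0 L1-HIT; vc=[]
#5 0x11→b2/s0 MISS; vc=[10]
#6 0x14→b2/s0 L1-HIT; vc=[10]
#7 0x11→b2/s0 L1-HIT; vc=[10]
#8 0x54→b10/s0 VC-HIT; vc=[2]
#9 0x55→b10/s0 L1-HIT; vc=[2]
#10 0x50→b10/s0 L1-HIT; vc=[2]
#11 0x51→b10/s0 L1-HIT; vc=[2]
#12 0x16→b2/s0 VC-HIT; vc=[10]
#13 0x17→b2/s0 L1-HIT; vc=[10]
#14 0x14→b2/s0 L1-HIT; vc=[10]
#15 0x13→b2/s0 L1-HIT; vc=[10]

SEQ = [MISS, L1-HIT, L1-HIT, L1-HIT, L1-HIT, MISS, L1-HIT, L1-HIT, VC-HIT, L1-HIT, L1-HIT, L1-HIT, VC-HIT, L1-HIT, L1-HIT, L1-HIT]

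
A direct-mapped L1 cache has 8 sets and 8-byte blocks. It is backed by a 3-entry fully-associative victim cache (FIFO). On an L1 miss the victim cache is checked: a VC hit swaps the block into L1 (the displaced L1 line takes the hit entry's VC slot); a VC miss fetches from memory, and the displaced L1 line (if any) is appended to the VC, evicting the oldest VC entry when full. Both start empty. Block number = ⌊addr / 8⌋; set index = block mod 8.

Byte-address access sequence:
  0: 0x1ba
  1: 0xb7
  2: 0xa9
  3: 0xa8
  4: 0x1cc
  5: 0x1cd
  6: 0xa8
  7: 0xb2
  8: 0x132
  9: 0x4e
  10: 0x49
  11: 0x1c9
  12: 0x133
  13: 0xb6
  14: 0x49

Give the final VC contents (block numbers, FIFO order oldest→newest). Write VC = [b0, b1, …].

VC = [38, 57]

0: 0x1ba (blk 55, set 7) → MISS  vc=[]
1: 0xb7 (blk 22, set 6) → MISS  vc=[]
2: 0xa9 (blk 21, set 5) → MISS  vc=[]
3: 0xa8 (blk 21, set 5) → L1-HIT  vc=[]
4: 0x1cc (blk 57, set 1) → MISS  vc=[]
5: 0x1cd (blk 57, set 1) → L1-HIT  vc=[]
6: 0xa8 (blk 21, set 5) → L1-HIT  vc=[]
7: 0xb2 (blk 22, set 6) → L1-HIT  vc=[]
8: 0x132 (blk 38, set 6) → MISS  vc=[22]
9: 0x4e (blk 9, set 1) → MISS  vc=[22, 57]
10: 0x49 (blk 9, set 1) → L1-HIT  vc=[22, 57]
11: 0x1c9 (blk 57, set 1) → VC-HIT  vc=[22, 9]
12: 0x133 (blk 38, set 6) → L1-HIT  vc=[22, 9]
13: 0xb6 (blk 22, set 6) → VC-HIT  vc=[38, 9]
14: 0x49 (blk 9, set 1) → VC-HIT  vc=[38, 57]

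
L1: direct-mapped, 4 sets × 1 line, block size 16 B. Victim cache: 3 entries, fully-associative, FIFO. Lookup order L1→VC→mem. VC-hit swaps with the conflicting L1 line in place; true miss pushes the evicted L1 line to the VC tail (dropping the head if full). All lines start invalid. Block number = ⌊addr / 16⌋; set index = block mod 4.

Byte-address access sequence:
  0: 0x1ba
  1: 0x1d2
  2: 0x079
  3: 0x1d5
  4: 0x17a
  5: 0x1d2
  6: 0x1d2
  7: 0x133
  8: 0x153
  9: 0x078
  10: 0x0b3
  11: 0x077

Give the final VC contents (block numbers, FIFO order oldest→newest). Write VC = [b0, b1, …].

#0 0x1ba→b27/s3 MISS; vc=[]
#1 0x1d2→b29/s1 MISS; vc=[]
#2 0x79→b7/s3 MISS; vc=[27]
#3 0x1d5→b29/s1 L1-HIT; vc=[27]
#4 0x17a→b23/s3 MISS; vc=[27,7]
#5 0x1d2→b29/s1 L1-HIT; vc=[27,7]
#6 0x1d2→b29/s1 L1-HIT; vc=[27,7]
#7 0x133→b19/s3 MISS; vc=[27,7,23]
#8 0x153→b21/s1 MISS; vc=[7,23,29]
#9 0x78→b7/s3 VC-HIT; vc=[19,23,29]
#10 0xb3→b11/s3 MISS; vc=[23,29,7]
#11 0x77→b7/s3 VC-HIT; vc=[23,29,11]

VC = [23, 29, 11]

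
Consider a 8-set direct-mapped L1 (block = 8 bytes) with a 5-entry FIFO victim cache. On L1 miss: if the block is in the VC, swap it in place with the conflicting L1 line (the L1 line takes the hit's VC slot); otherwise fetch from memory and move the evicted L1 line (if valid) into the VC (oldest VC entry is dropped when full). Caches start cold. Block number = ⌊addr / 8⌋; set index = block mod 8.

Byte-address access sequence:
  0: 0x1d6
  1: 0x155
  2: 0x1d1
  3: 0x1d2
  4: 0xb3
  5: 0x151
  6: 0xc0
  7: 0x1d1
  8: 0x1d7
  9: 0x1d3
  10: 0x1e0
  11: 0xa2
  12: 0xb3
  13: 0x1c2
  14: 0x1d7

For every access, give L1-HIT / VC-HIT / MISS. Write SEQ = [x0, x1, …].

SEQ = [MISS, MISS, VC-HIT, L1-HIT, MISS, VC-HIT, MISS, VC-HIT, L1-HIT, L1-HIT, MISS, MISS, L1-HIT, MISS, L1-HIT]

0: 0x1d6 (blk 58, set 2) → MISS  vc=[]
1: 0x155 (blk 42, set 2) → MISS  vc=[58]
2: 0x1d1 (blk 58, set 2) → VC-HIT  vc=[42]
3: 0x1d2 (blk 58, set 2) → L1-HIT  vc=[42]
4: 0xb3 (blk 22, set 6) → MISS  vc=[42]
5: 0x151 (blk 42, set 2) → VC-HIT  vc=[58]
6: 0xc0 (blk 24, set 0) → MISS  vc=[58]
7: 0x1d1 (blk 58, set 2) → VC-HIT  vc=[42]
8: 0x1d7 (blk 58, set 2) → L1-HIT  vc=[42]
9: 0x1d3 (blk 58, set 2) → L1-HIT  vc=[42]
10: 0x1e0 (blk 60, set 4) → MISS  vc=[42]
11: 0xa2 (blk 20, set 4) → MISS  vc=[42, 60]
12: 0xb3 (blk 22, set 6) → L1-HIT  vc=[42, 60]
13: 0x1c2 (blk 56, set 0) → MISS  vc=[42, 60, 24]
14: 0x1d7 (blk 58, set 2) → L1-HIT  vc=[42, 60, 24]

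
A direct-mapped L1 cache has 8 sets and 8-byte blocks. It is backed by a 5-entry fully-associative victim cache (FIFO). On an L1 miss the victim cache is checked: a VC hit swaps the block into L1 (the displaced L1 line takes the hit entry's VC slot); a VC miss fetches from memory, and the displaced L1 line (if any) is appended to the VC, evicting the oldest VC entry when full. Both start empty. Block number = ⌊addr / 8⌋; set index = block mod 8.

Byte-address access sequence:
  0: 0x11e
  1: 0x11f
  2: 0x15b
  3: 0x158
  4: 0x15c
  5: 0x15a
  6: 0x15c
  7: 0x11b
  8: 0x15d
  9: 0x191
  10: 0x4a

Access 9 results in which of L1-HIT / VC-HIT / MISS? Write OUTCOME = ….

#0 0x11e→b35/s3 MISS; vc=[]
#1 0x11f→b35/s3 L1-HIT; vc=[]
#2 0x15b→b43/s3 MISS; vc=[35]
#3 0x158→b43/s3 L1-HIT; vc=[35]
#4 0x15c→b43/s3 L1-HIT; vc=[35]
#5 0x15a→b43/s3 L1-HIT; vc=[35]
#6 0x15c→b43/s3 L1-HIT; vc=[35]
#7 0x11b→b35/s3 VC-HIT; vc=[43]
#8 0x15d→b43/s3 VC-HIT; vc=[35]
#9 0x191→b50/s2 MISS; vc=[35]
#10 0x4a→b9/s1 MISS; vc=[35]

OUTCOME = MISS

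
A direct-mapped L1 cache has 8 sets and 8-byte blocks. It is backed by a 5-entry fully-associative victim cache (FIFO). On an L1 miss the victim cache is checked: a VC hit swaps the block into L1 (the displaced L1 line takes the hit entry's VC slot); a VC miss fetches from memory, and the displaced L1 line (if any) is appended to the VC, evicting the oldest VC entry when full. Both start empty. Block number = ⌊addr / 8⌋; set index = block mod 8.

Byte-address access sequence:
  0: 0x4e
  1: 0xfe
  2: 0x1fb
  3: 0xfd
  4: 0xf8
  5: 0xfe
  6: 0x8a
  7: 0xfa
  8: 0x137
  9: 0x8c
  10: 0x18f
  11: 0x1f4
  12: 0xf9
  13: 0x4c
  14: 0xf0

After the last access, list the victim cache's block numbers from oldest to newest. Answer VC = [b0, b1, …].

#0 0x4e→b9/s1 MISS; vc=[]
#1 0xfe→b31/s7 MISS; vc=[]
#2 0x1fb→b63/s7 MISS; vc=[31]
#3 0xfd→b31/s7 VC-HIT; vc=[63]
#4 0xf8→b31/s7 L1-HIT; vc=[63]
#5 0xfe→b31/s7 L1-HIT; vc=[63]
#6 0x8a→b17/s1 MISS; vc=[63,9]
#7 0xfa→b31/s7 L1-HIT; vc=[63,9]
#8 0x137→b38/s6 MISS; vc=[63,9]
#9 0x8c→b17/s1 L1-HIT; vc=[63,9]
#10 0x18f→b49/s1 MISS; vc=[63,9,17]
#11 0x1f4→b62/s6 MISS; vc=[63,9,17,38]
#12 0xf9→b31/s7 L1-HIT; vc=[63,9,17,38]
#13 0x4c→b9/s1 VC-HIT; vc=[63,49,17,38]
#14 0xf0→b30/s6 MISS; vc=[63,49,17,38,62]

VC = [63, 49, 17, 38, 62]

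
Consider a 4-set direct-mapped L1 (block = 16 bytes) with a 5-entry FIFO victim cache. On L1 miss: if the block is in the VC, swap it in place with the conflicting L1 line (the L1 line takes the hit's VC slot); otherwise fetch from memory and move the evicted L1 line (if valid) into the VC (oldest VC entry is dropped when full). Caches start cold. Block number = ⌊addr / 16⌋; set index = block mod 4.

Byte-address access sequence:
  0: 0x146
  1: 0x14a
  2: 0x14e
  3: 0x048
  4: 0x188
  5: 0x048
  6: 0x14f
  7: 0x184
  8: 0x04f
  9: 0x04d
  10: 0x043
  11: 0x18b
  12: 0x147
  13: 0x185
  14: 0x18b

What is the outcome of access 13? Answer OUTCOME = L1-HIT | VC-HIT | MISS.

OUTCOME = VC-HIT

#0 0x146→b20/s0 MISS; vc=[]
#1 0x14a→b20/s0 L1-HIT; vc=[]
#2 0x14e→b20/s0 L1-HIT; vc=[]
#3 0x48→b4/s0 MISS; vc=[20]
#4 0x188→b24/s0 MISS; vc=[20,4]
#5 0x48→b4/s0 VC-HIT; vc=[20,24]
#6 0x14f→b20/s0 VC-HIT; vc=[4,24]
#7 0x184→b24/s0 VC-HIT; vc=[4,20]
#8 0x4f→b4/s0 VC-HIT; vc=[24,20]
#9 0x4d→b4/s0 L1-HIT; vc=[24,20]
#10 0x43→b4/s0 L1-HIT; vc=[24,20]
#11 0x18b→b24/s0 VC-HIT; vc=[4,20]
#12 0x147→b20/s0 VC-HIT; vc=[4,24]
#13 0x185→b24/s0 VC-HIT; vc=[4,20]
#14 0x18b→b24/s0 L1-HIT; vc=[4,20]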